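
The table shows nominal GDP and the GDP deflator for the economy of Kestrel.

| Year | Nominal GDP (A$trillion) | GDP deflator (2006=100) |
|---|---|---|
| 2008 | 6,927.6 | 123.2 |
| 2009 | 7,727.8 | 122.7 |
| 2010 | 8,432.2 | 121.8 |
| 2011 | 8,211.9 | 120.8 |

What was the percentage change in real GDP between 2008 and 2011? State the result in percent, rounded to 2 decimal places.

Real GDP 2008 = 6927.6/1.232 = 5623.05.
Real GDP 2011 = 8211.9/1.208 = 6797.93.
Change = 6797.93/5623.05 − 1 = 0.2089.

20.89%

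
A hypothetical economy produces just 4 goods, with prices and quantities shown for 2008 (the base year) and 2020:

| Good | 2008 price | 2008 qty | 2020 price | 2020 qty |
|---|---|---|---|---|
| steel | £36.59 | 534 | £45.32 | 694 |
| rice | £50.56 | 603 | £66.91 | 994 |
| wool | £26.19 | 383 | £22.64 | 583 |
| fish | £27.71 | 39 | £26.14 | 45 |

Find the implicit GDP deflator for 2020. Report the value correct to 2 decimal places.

121.88

Nominal GDP 2020 = 45.32·694 + 66.91·994 + 22.64·583 + 26.14·45 = 112336.04.
Real GDP 2020 (at 2008 prices) = 36.59·694 + 50.56·994 + 26.19·583 + 27.71·45 = 92165.82.
Deflator = Nominal/Real × 100 = 112336.04/92165.82 × 100 = 121.885.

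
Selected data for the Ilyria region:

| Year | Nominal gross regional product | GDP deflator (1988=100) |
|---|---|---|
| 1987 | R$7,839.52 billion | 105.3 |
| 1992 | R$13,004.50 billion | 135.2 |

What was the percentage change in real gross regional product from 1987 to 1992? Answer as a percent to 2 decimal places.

Real gross regional product 1987 = 7839.52 / 1.053 = 7444.94.
Real gross regional product 1992 = 13004.50 / 1.352 = 9618.71.
Real growth = 9618.71 / 7444.94 − 1 = 0.2920.

29.20%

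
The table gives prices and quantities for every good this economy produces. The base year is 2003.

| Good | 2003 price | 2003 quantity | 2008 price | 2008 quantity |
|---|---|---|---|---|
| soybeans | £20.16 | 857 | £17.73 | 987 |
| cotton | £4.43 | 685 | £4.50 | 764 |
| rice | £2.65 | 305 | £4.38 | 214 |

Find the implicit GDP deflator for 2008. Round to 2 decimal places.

Nominal GDP 2008 = 17.73·987 + 4.50·764 + 4.38·214 = 21874.83.
Real GDP 2008 (at 2003 prices) = 20.16·987 + 4.43·764 + 2.65·214 = 23849.54.
Deflator = Nominal/Real × 100 = 21874.83/23849.54 × 100 = 91.720.

91.72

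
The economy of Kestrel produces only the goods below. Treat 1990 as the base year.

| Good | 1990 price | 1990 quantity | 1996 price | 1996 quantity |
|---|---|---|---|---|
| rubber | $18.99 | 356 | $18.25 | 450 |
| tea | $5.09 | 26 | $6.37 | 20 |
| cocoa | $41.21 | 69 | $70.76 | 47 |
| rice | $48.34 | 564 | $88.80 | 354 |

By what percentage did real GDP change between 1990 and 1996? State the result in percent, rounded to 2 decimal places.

Real GDP 1990 = Nominal GDP 1990 = 18.99·356 + 5.09·26 + 41.21·69 + 48.34·564 = 37000.03.
Real GDP 1996 (at 1990 prices) = 18.99·450 + 5.09·20 + 41.21·47 + 48.34·354 = 27696.53.
Real growth = 27696.53/37000.03 − 1 = -0.2514.

-25.14%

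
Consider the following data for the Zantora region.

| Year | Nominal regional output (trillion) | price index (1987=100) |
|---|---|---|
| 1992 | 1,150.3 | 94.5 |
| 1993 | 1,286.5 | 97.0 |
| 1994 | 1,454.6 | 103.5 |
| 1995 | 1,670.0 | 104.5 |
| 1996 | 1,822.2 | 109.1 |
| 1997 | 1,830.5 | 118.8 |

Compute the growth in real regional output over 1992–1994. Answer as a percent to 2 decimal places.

Real regional output 1992 = 1150.3/0.945 = 1217.25.
Real regional output 1994 = 1454.6/1.035 = 1405.41.
Change = 1405.41/1217.25 − 1 = 0.1546.

15.46%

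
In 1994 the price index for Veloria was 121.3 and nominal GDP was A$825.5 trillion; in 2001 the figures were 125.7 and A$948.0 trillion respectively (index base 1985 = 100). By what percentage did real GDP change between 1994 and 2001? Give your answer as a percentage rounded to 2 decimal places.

10.82%

Deflate each year: 1994 → 825.5/1.213 = 680.54; 2001 → 948.0/1.257 = 754.18.
So real GDP changed by 754.18/680.54 − 1 = 0.1082, i.e. 10.82%.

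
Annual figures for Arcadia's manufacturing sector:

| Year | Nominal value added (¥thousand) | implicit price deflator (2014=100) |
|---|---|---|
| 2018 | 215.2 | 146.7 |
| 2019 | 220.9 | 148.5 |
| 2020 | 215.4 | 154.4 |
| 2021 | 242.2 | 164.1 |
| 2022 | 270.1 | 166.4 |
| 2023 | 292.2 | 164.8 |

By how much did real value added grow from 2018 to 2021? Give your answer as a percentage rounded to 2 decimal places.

0.61%

Real value added 2018 = 215.2/1.467 = 146.69.
Real value added 2021 = 242.2/1.641 = 147.59.
Change = 147.59/146.69 − 1 = 0.0061.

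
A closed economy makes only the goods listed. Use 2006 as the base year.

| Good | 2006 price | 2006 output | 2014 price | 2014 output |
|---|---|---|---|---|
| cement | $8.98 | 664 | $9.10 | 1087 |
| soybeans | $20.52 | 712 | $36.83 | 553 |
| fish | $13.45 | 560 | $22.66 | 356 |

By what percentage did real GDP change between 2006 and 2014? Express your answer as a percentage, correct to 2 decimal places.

-7.86%

Real GDP 2006 = Nominal GDP 2006 = 8.98·664 + 20.52·712 + 13.45·560 = 28104.96.
Real GDP 2014 (at 2006 prices) = 8.98·1087 + 20.52·553 + 13.45·356 = 25897.02.
Real growth = 25897.02/28104.96 − 1 = -0.0786.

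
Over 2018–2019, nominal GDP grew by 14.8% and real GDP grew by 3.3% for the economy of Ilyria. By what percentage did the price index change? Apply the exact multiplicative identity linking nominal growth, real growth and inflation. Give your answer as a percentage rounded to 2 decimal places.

11.13%

(1 + g_nom) = (1 + g_real)(1 + π), so π = 1.1480 / 1.0330 − 1 = 0.11133.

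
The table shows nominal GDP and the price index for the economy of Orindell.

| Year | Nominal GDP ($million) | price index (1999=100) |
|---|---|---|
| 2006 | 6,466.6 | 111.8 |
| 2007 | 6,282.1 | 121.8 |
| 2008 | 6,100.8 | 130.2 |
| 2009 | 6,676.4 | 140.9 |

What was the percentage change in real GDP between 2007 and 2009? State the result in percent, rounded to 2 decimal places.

-8.13%

Real GDP 2007 = 6282.1/1.218 = 5157.72.
Real GDP 2009 = 6676.4/1.409 = 4738.40.
Change = 4738.40/5157.72 − 1 = -0.0813.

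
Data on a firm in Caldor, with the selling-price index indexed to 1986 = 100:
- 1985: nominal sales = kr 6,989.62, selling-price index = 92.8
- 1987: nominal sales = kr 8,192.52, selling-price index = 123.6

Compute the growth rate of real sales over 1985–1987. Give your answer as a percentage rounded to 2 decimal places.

-12.00%

Deflate each year: 1985 → 6989.62/0.928 = 7531.92; 1987 → 8192.52/1.236 = 6628.25.
So real sales changed by 6628.25/7531.92 − 1 = -0.1200, i.e. -12.00%.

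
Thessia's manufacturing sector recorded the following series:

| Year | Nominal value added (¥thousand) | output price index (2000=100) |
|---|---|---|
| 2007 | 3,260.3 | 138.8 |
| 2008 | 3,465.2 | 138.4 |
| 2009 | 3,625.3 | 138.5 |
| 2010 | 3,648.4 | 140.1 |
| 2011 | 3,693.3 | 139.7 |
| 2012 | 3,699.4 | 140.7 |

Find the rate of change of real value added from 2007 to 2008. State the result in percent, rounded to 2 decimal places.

Real value added 2007 = 3260.3/1.388 = 2348.92.
Real value added 2008 = 3465.2/1.384 = 2503.76.
Change = 2503.76/2348.92 − 1 = 0.0659.

6.59%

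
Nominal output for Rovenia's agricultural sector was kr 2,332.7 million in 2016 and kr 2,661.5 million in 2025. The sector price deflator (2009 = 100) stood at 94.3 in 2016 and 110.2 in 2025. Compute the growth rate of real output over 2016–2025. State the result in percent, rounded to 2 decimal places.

Real output 2016 = 2332.7 / 0.943 = 2473.70.
Real output 2025 = 2661.5 / 1.102 = 2415.15.
Real growth = 2415.15 / 2473.70 − 1 = -0.0237.

-2.37%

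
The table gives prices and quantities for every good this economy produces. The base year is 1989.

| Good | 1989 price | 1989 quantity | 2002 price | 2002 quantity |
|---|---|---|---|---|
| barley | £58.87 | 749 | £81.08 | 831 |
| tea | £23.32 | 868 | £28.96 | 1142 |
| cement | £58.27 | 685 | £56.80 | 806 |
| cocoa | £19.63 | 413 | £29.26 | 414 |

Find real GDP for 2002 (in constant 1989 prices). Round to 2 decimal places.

£130644.85

Real GDP 2002 = Σ (p_1989 × q_2002) = 58.87·831 + 23.32·1142 + 58.27·806 + 19.63·414 = 130644.85.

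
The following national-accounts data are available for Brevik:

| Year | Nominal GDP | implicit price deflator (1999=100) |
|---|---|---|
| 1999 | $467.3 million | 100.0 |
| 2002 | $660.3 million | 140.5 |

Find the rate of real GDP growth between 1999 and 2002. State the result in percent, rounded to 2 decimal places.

0.57%

Real GDP 1999 = 467.3 / 1.000 = 467.30.
Real GDP 2002 = 660.3 / 1.405 = 469.96.
Real growth = 469.96 / 467.30 − 1 = 0.0057.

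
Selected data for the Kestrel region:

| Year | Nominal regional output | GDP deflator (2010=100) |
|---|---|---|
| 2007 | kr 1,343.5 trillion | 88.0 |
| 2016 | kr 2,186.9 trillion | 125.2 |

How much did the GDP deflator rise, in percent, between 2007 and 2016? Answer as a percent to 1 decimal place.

42.3%

Price-level change = 125.2 / 88.0 − 1 = 0.4227.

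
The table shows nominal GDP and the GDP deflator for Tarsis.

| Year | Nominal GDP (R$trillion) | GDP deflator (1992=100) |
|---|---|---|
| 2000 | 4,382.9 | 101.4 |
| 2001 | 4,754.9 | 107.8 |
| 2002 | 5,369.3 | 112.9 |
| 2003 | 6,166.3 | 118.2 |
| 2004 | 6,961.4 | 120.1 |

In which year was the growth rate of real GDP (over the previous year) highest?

2004

2001: real = 4754.9/1.078 = 4410.85; growth vs 2000 (4322.39) = 2.05%.
2002: real = 5369.3/1.129 = 4755.80; growth vs 2001 (4410.85) = 7.82%.
2003: real = 6166.3/1.182 = 5216.84; growth vs 2002 (4755.80) = 9.69%.
2004: real = 6961.4/1.201 = 5796.34; growth vs 2003 (5216.84) = 11.11%.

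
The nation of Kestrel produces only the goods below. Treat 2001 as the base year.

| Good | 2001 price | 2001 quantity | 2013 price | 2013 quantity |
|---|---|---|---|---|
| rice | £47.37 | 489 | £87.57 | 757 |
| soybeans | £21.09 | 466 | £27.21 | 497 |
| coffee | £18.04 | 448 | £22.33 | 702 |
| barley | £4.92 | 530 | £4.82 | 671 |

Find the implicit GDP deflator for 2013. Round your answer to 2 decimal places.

Nominal GDP 2013 = 87.57·757 + 27.21·497 + 22.33·702 + 4.82·671 = 98723.74.
Real GDP 2013 (at 2001 prices) = 47.37·757 + 21.09·497 + 18.04·702 + 4.92·671 = 62306.22.
Deflator = Nominal/Real × 100 = 98723.74/62306.22 × 100 = 158.449.

158.45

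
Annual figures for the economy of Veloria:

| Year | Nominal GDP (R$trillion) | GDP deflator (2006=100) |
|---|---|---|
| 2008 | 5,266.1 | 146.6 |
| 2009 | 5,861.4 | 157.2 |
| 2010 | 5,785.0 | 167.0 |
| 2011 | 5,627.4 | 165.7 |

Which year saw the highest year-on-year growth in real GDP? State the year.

2009

2009: real = 5861.4/1.572 = 3728.63; growth vs 2008 (3592.16) = 3.80%.
2010: real = 5785.0/1.670 = 3464.07; growth vs 2009 (3728.63) = -7.10%.
2011: real = 5627.4/1.657 = 3396.14; growth vs 2010 (3464.07) = -1.96%.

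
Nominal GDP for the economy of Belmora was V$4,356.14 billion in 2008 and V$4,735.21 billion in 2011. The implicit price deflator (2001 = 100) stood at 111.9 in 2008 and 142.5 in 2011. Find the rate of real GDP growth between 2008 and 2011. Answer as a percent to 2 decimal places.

-14.64%

Real GDP 2008 = 4356.14 / 1.119 = 3892.89.
Real GDP 2011 = 4735.21 / 1.425 = 3322.95.
Real growth = 3322.95 / 3892.89 − 1 = -0.1464.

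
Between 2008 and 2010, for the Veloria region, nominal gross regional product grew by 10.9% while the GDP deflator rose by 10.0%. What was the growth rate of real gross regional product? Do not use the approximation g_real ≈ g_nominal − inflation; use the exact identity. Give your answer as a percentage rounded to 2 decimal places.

(1 + g_nom) = (1 + g_real)(1 + π), so g_real = 1.1090 / 1.1000 − 1 = 0.00818.

0.82%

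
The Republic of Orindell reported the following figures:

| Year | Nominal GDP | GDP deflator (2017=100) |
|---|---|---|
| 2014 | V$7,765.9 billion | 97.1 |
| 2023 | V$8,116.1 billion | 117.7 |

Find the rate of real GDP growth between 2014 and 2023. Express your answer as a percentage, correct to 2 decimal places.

-13.78%

Deflate each year: 2014 → 7765.9/0.971 = 7997.84; 2023 → 8116.1/1.177 = 6895.58.
So real GDP changed by 6895.58/7997.84 − 1 = -0.1378, i.e. -13.78%.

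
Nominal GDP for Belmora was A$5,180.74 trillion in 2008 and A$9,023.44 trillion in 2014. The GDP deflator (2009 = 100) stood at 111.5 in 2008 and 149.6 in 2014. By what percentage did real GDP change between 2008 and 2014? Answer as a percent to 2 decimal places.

29.81%

Deflate each year: 2008 → 5180.74/1.115 = 4646.40; 2014 → 9023.44/1.496 = 6031.71.
So real GDP changed by 6031.71/4646.40 − 1 = 0.2981, i.e. 29.81%.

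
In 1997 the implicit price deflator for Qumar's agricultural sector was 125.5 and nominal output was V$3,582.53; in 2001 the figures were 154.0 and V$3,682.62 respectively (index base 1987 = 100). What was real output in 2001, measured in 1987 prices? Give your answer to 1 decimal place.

V$2,391.3

Real output = Nominal / (implicit price deflator/100) = 3682.62 / 1.540 = 2391.31.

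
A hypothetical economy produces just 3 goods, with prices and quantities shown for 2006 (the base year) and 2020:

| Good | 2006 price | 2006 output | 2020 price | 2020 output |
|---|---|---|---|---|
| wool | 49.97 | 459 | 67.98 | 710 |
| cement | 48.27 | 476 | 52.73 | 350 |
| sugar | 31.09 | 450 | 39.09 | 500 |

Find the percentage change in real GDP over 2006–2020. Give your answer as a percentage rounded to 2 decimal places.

13.38%

Real GDP 2006 = Nominal GDP 2006 = 49.97·459 + 48.27·476 + 31.09·450 = 59903.25.
Real GDP 2020 (at 2006 prices) = 49.97·710 + 48.27·350 + 31.09·500 = 67918.20.
Real growth = 67918.20/59903.25 − 1 = 0.1338.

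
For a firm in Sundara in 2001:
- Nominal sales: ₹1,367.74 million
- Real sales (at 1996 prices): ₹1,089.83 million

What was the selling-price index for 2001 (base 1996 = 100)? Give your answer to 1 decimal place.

selling-price index = (Nominal / Real) × 100 = 1367.74 / 1089.83 × 100 = 125.50.

125.5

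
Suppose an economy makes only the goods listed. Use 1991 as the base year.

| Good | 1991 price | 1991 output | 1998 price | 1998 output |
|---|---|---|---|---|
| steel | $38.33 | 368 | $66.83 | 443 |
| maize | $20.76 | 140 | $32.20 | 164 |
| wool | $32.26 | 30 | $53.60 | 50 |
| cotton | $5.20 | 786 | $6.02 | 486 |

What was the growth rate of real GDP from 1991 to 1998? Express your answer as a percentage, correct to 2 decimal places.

11.14%

Real GDP 1991 = Nominal GDP 1991 = 38.33·368 + 20.76·140 + 32.26·30 + 5.20·786 = 22066.84.
Real GDP 1998 (at 1991 prices) = 38.33·443 + 20.76·164 + 32.26·50 + 5.20·486 = 24525.03.
Real growth = 24525.03/22066.84 − 1 = 0.1114.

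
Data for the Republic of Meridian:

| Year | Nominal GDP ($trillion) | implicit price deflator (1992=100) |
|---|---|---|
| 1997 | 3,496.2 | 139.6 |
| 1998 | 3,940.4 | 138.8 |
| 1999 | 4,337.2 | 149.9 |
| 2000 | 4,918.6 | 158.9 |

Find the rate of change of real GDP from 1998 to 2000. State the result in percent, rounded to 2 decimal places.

Real GDP 1998 = 3940.4/1.388 = 2838.90.
Real GDP 2000 = 4918.6/1.589 = 3095.41.
Change = 3095.41/2838.90 − 1 = 0.0904.

9.04%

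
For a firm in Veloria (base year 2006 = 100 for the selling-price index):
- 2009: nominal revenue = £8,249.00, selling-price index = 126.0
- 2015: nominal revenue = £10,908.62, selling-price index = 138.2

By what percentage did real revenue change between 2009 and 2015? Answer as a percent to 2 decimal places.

Deflate each year: 2009 → 8249.00/1.260 = 6546.83; 2015 → 10908.62/1.382 = 7893.36.
So real revenue changed by 7893.36/6546.83 − 1 = 0.2057, i.e. 20.57%.

20.57%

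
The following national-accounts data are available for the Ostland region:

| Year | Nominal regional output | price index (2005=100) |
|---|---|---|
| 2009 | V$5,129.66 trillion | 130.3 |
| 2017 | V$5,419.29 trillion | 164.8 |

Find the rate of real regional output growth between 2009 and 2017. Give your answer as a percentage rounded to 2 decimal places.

-16.47%

Real regional output 2009 = 5129.66 / 1.303 = 3936.81.
Real regional output 2017 = 5419.29 / 1.648 = 3288.40.
Real growth = 3288.40 / 3936.81 − 1 = -0.1647.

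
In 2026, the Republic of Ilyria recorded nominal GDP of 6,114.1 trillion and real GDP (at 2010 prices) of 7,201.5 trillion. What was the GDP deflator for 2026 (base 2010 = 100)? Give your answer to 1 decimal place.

84.9

GDP deflator = (Nominal / Real) × 100 = 6114.1 / 7201.5 × 100 = 84.90.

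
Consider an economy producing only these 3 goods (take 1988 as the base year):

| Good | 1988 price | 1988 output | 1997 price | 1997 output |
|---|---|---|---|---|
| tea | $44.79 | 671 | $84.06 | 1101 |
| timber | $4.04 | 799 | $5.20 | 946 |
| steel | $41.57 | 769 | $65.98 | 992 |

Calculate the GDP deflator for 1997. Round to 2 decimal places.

172.64

Nominal GDP 1997 = 84.06·1101 + 5.20·946 + 65.98·992 = 162921.42.
Real GDP 1997 (at 1988 prices) = 44.79·1101 + 4.04·946 + 41.57·992 = 94373.07.
Deflator = Nominal/Real × 100 = 162921.42/94373.07 × 100 = 172.635.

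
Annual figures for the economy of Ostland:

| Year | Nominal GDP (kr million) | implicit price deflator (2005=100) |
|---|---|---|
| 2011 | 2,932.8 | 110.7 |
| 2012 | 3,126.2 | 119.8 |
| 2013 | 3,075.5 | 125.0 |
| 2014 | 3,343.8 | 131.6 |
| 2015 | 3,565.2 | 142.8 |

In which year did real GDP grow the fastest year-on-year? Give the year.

2014

2012: real = 3126.2/1.198 = 2609.52; growth vs 2011 (2649.32) = -1.50%.
2013: real = 3075.5/1.250 = 2460.40; growth vs 2012 (2609.52) = -5.71%.
2014: real = 3343.8/1.316 = 2540.88; growth vs 2013 (2460.40) = 3.27%.
2015: real = 3565.2/1.428 = 2496.64; growth vs 2014 (2540.88) = -1.74%.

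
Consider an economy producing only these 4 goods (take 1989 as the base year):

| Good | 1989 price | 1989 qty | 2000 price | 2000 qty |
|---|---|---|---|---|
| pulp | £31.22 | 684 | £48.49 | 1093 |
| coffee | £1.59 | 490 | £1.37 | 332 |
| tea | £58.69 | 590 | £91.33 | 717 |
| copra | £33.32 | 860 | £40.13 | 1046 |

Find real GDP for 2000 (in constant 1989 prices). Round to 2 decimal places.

£111584.79

Real GDP 2000 = Σ (p_1989 × q_2000) = 31.22·1093 + 1.59·332 + 58.69·717 + 33.32·1046 = 111584.79.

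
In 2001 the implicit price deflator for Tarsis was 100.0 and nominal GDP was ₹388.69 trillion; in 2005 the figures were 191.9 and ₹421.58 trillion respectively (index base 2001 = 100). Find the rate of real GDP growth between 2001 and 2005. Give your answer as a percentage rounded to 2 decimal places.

Real GDP 2001 = 388.69 / 1.000 = 388.69.
Real GDP 2005 = 421.58 / 1.919 = 219.69.
Real growth = 219.69 / 388.69 − 1 = -0.4348.

-43.48%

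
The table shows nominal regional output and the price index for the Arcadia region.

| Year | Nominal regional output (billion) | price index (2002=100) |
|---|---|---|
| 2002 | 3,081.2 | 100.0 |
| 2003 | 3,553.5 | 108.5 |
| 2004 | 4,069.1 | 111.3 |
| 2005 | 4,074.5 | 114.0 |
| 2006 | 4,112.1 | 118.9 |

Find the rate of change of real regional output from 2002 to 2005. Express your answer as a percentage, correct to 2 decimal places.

16.00%

Real regional output 2002 = 3081.2/1.000 = 3081.20.
Real regional output 2005 = 4074.5/1.140 = 3574.12.
Change = 3574.12/3081.20 − 1 = 0.1600.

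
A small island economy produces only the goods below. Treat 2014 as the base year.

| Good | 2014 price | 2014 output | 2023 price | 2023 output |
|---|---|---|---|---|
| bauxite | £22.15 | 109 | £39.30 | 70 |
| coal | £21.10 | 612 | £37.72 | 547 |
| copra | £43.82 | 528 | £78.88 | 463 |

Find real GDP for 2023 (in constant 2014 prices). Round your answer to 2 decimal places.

Real GDP 2023 = Σ (p_2014 × q_2023) = 22.15·70 + 21.10·547 + 43.82·463 = 33380.86.

£33380.86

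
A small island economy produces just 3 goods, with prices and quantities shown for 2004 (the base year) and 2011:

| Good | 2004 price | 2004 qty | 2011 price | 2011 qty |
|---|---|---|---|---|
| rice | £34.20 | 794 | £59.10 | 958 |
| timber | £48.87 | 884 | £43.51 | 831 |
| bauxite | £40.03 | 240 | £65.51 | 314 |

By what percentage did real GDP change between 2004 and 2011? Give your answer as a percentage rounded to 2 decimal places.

Real GDP 2004 = Nominal GDP 2004 = 34.20·794 + 48.87·884 + 40.03·240 = 79963.08.
Real GDP 2011 (at 2004 prices) = 34.20·958 + 48.87·831 + 40.03·314 = 85943.99.
Real growth = 85943.99/79963.08 − 1 = 0.0748.

7.48%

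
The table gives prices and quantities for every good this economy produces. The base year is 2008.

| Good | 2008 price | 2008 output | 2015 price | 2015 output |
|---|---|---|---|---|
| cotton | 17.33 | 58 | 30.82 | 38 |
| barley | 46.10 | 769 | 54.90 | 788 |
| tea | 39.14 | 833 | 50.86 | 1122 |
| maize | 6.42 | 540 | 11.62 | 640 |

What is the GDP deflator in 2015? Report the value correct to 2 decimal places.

128.14

Nominal GDP 2015 = 30.82·38 + 54.90·788 + 50.86·1122 + 11.62·640 = 108934.08.
Real GDP 2015 (at 2008 prices) = 17.33·38 + 46.10·788 + 39.14·1122 + 6.42·640 = 85009.22.
Deflator = Nominal/Real × 100 = 108934.08/85009.22 × 100 = 128.144.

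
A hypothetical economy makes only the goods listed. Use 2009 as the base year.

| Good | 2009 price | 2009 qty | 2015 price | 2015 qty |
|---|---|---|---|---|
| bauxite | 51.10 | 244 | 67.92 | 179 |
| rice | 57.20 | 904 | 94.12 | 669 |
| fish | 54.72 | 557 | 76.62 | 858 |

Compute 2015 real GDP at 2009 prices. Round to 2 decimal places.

94363.46

Real GDP 2015 = Σ (p_2009 × q_2015) = 51.10·179 + 57.20·669 + 54.72·858 = 94363.46.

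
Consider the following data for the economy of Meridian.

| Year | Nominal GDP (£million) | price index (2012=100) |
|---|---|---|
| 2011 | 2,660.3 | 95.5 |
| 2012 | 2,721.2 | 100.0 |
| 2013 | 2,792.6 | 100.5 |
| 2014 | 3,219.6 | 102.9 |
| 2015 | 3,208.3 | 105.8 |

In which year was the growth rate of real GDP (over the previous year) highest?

2012: real = 2721.2/1.000 = 2721.20; growth vs 2011 (2785.65) = -2.31%.
2013: real = 2792.6/1.005 = 2778.71; growth vs 2012 (2721.20) = 2.11%.
2014: real = 3219.6/1.029 = 3128.86; growth vs 2013 (2778.71) = 12.60%.
2015: real = 3208.3/1.058 = 3032.42; growth vs 2014 (3128.86) = -3.08%.

2014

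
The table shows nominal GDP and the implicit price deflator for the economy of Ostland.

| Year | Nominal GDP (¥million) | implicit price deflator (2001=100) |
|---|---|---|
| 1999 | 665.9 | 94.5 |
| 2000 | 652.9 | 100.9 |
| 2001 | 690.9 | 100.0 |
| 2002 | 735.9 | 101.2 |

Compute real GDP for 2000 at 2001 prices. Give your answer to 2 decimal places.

¥647.08 million

Real GDP 2000 = 652.9 / 1.009 = 647.08.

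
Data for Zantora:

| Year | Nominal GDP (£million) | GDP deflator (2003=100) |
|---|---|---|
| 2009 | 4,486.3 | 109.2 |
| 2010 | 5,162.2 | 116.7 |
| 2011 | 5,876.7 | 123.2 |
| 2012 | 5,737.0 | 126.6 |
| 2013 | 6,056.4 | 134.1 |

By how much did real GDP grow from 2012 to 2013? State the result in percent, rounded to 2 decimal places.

-0.34%

Real GDP 2012 = 5737.0/1.266 = 4531.60.
Real GDP 2013 = 6056.4/1.341 = 4516.33.
Change = 4516.33/4531.60 − 1 = -0.0034.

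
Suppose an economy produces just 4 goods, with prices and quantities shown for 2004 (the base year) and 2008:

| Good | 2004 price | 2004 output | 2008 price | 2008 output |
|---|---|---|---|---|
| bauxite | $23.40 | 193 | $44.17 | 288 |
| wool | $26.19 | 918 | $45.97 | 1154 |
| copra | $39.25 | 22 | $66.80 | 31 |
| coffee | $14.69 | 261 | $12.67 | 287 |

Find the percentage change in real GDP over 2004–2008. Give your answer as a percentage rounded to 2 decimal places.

27.48%

Real GDP 2004 = Nominal GDP 2004 = 23.40·193 + 26.19·918 + 39.25·22 + 14.69·261 = 33256.21.
Real GDP 2008 (at 2004 prices) = 23.40·288 + 26.19·1154 + 39.25·31 + 14.69·287 = 42395.24.
Real growth = 42395.24/33256.21 − 1 = 0.2748.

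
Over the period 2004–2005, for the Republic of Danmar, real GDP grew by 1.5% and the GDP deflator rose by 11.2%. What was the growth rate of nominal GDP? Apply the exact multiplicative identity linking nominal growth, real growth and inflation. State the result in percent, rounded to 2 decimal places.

12.87%

(1 + g_nom) = (1 + g_real)(1 + π) = 1.0150 × 1.1120 = 1.12868.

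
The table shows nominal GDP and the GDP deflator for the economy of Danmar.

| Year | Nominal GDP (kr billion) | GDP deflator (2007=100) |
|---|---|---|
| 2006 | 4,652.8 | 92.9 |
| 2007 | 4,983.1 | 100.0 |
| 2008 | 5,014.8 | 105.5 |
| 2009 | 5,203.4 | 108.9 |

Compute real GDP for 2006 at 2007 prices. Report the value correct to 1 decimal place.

Real GDP 2006 = 4652.8 / 0.929 = 5008.40.

kr 5,008.4 billion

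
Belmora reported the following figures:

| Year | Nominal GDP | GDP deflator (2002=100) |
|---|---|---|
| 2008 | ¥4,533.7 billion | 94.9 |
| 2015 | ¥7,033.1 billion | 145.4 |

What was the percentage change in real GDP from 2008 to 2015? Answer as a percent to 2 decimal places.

Deflate each year: 2008 → 4533.7/0.949 = 4777.34; 2015 → 7033.1/1.454 = 4837.07.
So real GDP changed by 4837.07/4777.34 − 1 = 0.0125, i.e. 1.25%.

1.25%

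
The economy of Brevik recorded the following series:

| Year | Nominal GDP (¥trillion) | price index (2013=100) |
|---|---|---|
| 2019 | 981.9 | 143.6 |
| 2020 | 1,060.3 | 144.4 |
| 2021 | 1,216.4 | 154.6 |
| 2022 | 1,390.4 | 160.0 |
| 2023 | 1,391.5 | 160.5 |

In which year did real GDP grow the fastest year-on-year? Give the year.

2022

2020: real = 1060.3/1.444 = 734.28; growth vs 2019 (683.77) = 7.39%.
2021: real = 1216.4/1.546 = 786.80; growth vs 2020 (734.28) = 7.15%.
2022: real = 1390.4/1.600 = 869.00; growth vs 2021 (786.80) = 10.45%.
2023: real = 1391.5/1.605 = 866.98; growth vs 2022 (869.00) = -0.23%.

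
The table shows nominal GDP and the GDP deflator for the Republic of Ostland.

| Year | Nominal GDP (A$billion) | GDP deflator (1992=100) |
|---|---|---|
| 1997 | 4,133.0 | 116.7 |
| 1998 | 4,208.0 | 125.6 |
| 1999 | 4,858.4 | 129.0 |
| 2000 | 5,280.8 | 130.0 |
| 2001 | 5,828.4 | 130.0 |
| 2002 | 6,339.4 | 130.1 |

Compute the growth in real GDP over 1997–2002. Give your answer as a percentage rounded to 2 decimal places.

Real GDP 1997 = 4133.0/1.167 = 3541.56.
Real GDP 2002 = 6339.4/1.301 = 4872.71.
Change = 4872.71/3541.56 − 1 = 0.3759.

37.59%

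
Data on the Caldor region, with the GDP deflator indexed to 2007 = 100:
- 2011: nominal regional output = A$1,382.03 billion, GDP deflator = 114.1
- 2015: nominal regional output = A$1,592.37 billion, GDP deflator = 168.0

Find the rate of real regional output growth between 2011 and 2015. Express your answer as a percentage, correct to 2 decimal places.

Real regional output 2011 = 1382.03 / 1.141 = 1211.24.
Real regional output 2015 = 1592.37 / 1.680 = 947.84.
Real growth = 947.84 / 1211.24 − 1 = -0.2175.

-21.75%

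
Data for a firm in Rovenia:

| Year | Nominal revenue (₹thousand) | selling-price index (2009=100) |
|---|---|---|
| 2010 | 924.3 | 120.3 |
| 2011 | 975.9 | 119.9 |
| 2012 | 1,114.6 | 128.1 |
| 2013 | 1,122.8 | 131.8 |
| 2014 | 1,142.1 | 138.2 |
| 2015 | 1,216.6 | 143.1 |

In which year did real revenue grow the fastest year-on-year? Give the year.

2011: real = 975.9/1.199 = 813.93; growth vs 2010 (768.33) = 5.93%.
2012: real = 1114.6/1.281 = 870.10; growth vs 2011 (813.93) = 6.90%.
2013: real = 1122.8/1.318 = 851.90; growth vs 2012 (870.10) = -2.09%.
2014: real = 1142.1/1.382 = 826.41; growth vs 2013 (851.90) = -2.99%.
2015: real = 1216.6/1.431 = 850.17; growth vs 2014 (826.41) = 2.88%.

2012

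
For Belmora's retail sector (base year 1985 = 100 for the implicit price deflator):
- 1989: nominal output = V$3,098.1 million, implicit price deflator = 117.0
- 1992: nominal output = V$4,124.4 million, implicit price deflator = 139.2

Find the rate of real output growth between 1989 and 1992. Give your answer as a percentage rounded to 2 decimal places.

Deflate each year: 1989 → 3098.1/1.170 = 2647.95; 1992 → 4124.4/1.392 = 2962.93.
So real output changed by 2962.93/2647.95 − 1 = 0.1190, i.e. 11.90%.

11.90%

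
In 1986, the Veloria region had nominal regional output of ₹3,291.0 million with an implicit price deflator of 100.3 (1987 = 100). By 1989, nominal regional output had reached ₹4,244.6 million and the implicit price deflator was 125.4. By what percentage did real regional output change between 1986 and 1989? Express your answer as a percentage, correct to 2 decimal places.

3.16%

Deflate each year: 1986 → 3291.0/1.003 = 3281.16; 1989 → 4244.6/1.254 = 3384.85.
So real regional output changed by 3384.85/3281.16 − 1 = 0.0316, i.e. 3.16%.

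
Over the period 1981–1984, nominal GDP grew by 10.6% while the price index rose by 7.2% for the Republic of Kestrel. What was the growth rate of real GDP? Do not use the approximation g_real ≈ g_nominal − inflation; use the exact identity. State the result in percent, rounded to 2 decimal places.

3.17%

(1 + g_nom) = (1 + g_real)(1 + π), so g_real = 1.1060 / 1.0720 − 1 = 0.03172.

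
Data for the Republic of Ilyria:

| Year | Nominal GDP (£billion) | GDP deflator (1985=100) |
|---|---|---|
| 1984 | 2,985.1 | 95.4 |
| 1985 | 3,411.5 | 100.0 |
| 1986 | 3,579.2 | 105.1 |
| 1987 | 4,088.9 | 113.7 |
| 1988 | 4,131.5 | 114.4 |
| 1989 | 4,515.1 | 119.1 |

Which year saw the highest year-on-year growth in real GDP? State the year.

1985: real = 3411.5/1.000 = 3411.50; growth vs 1984 (3129.04) = 9.03%.
1986: real = 3579.2/1.051 = 3405.52; growth vs 1985 (3411.50) = -0.18%.
1987: real = 4088.9/1.137 = 3596.22; growth vs 1986 (3405.52) = 5.60%.
1988: real = 4131.5/1.144 = 3611.45; growth vs 1987 (3596.22) = 0.42%.
1989: real = 4515.1/1.191 = 3791.02; growth vs 1988 (3611.45) = 4.97%.

1985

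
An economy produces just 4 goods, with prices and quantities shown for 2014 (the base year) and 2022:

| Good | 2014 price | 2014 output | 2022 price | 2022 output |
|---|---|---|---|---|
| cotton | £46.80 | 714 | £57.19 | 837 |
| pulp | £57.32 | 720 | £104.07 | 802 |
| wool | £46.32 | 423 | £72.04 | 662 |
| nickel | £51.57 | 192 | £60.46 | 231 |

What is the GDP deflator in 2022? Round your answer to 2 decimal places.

Nominal GDP 2022 = 57.19·837 + 104.07·802 + 72.04·662 + 60.46·231 = 192988.91.
Real GDP 2022 (at 2014 prices) = 46.80·837 + 57.32·802 + 46.32·662 + 51.57·231 = 127718.75.
Deflator = Nominal/Real × 100 = 192988.91/127718.75 × 100 = 151.105.

151.10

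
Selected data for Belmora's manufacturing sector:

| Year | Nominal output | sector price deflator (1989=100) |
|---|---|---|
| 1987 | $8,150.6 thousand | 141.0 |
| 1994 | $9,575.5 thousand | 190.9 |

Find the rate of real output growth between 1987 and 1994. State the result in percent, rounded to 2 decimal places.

-13.23%

Deflate each year: 1987 → 8150.6/1.410 = 5780.57; 1994 → 9575.5/1.909 = 5015.98.
So real output changed by 5015.98/5780.57 − 1 = -0.1323, i.e. -13.23%.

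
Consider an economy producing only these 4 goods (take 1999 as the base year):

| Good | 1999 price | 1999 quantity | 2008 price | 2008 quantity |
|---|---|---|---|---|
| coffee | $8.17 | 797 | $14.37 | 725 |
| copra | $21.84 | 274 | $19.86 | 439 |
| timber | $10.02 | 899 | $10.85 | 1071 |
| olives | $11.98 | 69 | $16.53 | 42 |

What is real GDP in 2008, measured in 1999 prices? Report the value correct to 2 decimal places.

Real GDP 2008 = Σ (p_1999 × q_2008) = 8.17·725 + 21.84·439 + 10.02·1071 + 11.98·42 = 26745.59.

$26745.59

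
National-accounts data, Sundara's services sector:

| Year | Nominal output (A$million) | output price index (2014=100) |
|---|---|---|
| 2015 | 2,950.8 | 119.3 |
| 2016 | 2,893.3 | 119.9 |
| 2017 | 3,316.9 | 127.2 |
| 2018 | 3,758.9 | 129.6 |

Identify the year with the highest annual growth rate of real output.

2018

2016: real = 2893.3/1.199 = 2413.09; growth vs 2015 (2473.43) = -2.44%.
2017: real = 3316.9/1.272 = 2607.63; growth vs 2016 (2413.09) = 8.06%.
2018: real = 3758.9/1.296 = 2900.39; growth vs 2017 (2607.63) = 11.23%.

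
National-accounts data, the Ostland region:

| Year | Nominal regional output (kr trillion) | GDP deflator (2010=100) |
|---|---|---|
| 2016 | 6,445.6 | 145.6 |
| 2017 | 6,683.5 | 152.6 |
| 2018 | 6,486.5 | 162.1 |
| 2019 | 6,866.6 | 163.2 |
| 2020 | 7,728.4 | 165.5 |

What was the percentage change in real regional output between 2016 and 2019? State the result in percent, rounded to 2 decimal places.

-4.96%

Real regional output 2016 = 6445.6/1.456 = 4426.92.
Real regional output 2019 = 6866.6/1.632 = 4207.48.
Change = 4207.48/4426.92 − 1 = -0.0496.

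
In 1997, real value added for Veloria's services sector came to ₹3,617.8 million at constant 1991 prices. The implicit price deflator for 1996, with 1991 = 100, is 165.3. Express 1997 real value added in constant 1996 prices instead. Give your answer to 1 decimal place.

₹5,980.2 million

Real value added in 1996 prices = Real value added in 1991 prices × (P_1996/P_1991) = 3617.8 × 1.653 = 5980.22.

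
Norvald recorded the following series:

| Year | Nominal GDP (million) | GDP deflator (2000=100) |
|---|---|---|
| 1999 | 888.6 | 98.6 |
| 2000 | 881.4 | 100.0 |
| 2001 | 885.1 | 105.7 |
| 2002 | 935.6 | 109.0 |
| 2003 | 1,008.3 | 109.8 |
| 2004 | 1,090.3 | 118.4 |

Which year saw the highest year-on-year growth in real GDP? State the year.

2003

2000: real = 881.4/1.000 = 881.40; growth vs 1999 (901.22) = -2.20%.
2001: real = 885.1/1.057 = 837.37; growth vs 2000 (881.40) = -5.00%.
2002: real = 935.6/1.090 = 858.35; growth vs 2001 (837.37) = 2.51%.
2003: real = 1008.3/1.098 = 918.31; growth vs 2002 (858.35) = 6.99%.
2004: real = 1090.3/1.184 = 920.86; growth vs 2003 (918.31) = 0.28%.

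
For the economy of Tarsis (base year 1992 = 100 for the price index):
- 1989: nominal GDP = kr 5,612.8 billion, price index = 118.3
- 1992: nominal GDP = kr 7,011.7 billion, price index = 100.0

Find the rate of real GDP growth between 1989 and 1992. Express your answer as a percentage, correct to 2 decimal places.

47.78%

Deflate each year: 1989 → 5612.8/1.183 = 4744.55; 1992 → 7011.7/1.000 = 7011.70.
So real GDP changed by 7011.70/4744.55 − 1 = 0.4778, i.e. 47.78%.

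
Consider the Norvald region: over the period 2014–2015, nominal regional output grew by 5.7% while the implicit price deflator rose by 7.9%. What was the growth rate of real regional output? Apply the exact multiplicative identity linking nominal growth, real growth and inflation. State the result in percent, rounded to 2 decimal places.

(1 + g_nom) = (1 + g_real)(1 + π), so g_real = 1.0570 / 1.0790 − 1 = -0.02039.

-2.04%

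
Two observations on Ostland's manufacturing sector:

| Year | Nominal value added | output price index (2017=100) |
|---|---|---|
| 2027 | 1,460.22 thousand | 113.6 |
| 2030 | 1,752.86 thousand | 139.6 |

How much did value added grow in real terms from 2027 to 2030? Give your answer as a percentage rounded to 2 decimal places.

-2.32%

Deflate each year: 2027 → 1460.22/1.136 = 1285.40; 2030 → 1752.86/1.396 = 1255.63.
So real value added changed by 1255.63/1285.40 − 1 = -0.0232, i.e. -2.32%.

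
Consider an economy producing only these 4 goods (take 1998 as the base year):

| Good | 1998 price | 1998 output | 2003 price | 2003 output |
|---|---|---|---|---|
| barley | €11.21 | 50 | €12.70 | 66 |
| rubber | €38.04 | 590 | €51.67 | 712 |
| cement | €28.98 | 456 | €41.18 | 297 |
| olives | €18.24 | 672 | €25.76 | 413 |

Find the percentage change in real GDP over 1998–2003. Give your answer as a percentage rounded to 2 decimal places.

-9.31%

Real GDP 1998 = Nominal GDP 1998 = 11.21·50 + 38.04·590 + 28.98·456 + 18.24·672 = 48476.26.
Real GDP 2003 (at 1998 prices) = 11.21·66 + 38.04·712 + 28.98·297 + 18.24·413 = 43964.52.
Real growth = 43964.52/48476.26 − 1 = -0.0931.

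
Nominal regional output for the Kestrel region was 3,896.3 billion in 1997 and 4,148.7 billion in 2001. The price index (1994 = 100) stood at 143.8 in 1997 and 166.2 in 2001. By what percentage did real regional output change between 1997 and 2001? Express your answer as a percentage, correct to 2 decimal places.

-7.87%

Real regional output 1997 = 3896.3 / 1.438 = 2709.53.
Real regional output 2001 = 4148.7 / 1.662 = 2496.21.
Real growth = 2496.21 / 2709.53 − 1 = -0.0787.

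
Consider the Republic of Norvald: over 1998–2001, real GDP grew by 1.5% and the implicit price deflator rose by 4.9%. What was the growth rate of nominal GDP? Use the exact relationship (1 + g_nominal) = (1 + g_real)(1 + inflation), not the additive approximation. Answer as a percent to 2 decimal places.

6.47%

(1 + g_nom) = (1 + g_real)(1 + π) = 1.0150 × 1.0490 = 1.06474.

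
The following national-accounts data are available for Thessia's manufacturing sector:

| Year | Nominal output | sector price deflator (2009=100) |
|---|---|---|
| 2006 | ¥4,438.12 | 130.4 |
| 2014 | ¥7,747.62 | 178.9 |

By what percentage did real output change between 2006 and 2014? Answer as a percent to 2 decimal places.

27.24%

Deflate each year: 2006 → 4438.12/1.304 = 3403.47; 2014 → 7747.62/1.789 = 4330.70.
So real output changed by 4330.70/3403.47 − 1 = 0.2724, i.e. 27.24%.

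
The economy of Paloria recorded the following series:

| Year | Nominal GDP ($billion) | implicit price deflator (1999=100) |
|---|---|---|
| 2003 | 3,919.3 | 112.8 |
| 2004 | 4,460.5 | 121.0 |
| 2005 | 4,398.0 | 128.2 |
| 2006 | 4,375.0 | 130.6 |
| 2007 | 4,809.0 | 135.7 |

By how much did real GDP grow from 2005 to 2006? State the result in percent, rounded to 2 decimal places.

Real GDP 2005 = 4398.0/1.282 = 3430.58.
Real GDP 2006 = 4375.0/1.306 = 3349.92.
Change = 3349.92/3430.58 − 1 = -0.0235.

-2.35%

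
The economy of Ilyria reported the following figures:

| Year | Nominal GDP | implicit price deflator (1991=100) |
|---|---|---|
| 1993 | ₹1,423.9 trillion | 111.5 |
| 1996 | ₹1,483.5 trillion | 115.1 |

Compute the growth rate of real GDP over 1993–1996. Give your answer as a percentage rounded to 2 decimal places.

Deflate each year: 1993 → 1423.9/1.115 = 1277.04; 1996 → 1483.5/1.151 = 1288.88.
So real GDP changed by 1288.88/1277.04 − 1 = 0.0093, i.e. 0.93%.

0.93%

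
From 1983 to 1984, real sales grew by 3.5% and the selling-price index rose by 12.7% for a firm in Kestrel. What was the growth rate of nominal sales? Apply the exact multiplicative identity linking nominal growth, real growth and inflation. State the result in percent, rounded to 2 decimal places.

(1 + g_nom) = (1 + g_real)(1 + π) = 1.0350 × 1.1270 = 1.16645.

16.64%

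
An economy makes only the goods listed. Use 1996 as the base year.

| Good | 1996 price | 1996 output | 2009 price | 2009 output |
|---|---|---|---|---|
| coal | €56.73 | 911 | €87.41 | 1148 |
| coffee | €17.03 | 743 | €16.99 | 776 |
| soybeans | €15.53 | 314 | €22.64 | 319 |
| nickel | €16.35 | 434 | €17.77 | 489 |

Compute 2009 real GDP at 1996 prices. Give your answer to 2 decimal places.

€91290.54

Real GDP 2009 = Σ (p_1996 × q_2009) = 56.73·1148 + 17.03·776 + 15.53·319 + 16.35·489 = 91290.54.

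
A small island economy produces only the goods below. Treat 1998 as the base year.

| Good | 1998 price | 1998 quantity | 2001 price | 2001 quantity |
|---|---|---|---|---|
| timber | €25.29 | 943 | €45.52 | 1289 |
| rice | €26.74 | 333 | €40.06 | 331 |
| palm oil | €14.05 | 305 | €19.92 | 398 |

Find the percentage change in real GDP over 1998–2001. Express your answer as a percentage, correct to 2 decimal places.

Real GDP 1998 = Nominal GDP 1998 = 25.29·943 + 26.74·333 + 14.05·305 = 37038.14.
Real GDP 2001 (at 1998 prices) = 25.29·1289 + 26.74·331 + 14.05·398 = 47041.65.
Real growth = 47041.65/37038.14 − 1 = 0.2701.

27.01%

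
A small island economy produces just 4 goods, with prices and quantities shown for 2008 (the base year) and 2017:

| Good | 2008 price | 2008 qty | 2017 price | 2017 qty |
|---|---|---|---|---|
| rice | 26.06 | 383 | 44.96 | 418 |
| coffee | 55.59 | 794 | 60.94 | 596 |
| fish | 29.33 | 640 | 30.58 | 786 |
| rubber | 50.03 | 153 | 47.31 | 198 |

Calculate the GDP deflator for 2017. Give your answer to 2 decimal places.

Nominal GDP 2017 = 44.96·418 + 60.94·596 + 30.58·786 + 47.31·198 = 88516.78.
Real GDP 2017 (at 2008 prices) = 26.06·418 + 55.59·596 + 29.33·786 + 50.03·198 = 76984.04.
Deflator = Nominal/Real × 100 = 88516.78/76984.04 × 100 = 114.981.

114.98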